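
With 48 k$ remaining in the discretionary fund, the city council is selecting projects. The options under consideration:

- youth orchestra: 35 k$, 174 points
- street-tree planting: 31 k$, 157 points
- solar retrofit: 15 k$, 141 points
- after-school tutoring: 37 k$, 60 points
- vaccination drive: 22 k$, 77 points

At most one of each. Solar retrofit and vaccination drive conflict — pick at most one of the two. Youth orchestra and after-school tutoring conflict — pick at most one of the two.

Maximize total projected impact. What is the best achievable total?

Density check — solar retrofit 9.40, street-tree planting 5.06, youth orchestra 4.97 are the best per k$.
The ratio ordering already packs tightly: street-tree planting + solar retrofit, 46 k$, 298.

298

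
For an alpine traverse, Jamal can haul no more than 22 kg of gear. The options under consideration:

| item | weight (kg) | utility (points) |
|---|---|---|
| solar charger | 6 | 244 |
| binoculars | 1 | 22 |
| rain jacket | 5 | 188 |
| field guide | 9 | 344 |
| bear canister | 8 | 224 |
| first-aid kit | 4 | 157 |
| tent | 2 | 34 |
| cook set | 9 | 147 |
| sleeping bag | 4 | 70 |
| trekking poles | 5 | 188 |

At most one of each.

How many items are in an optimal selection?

5

Best achievable utility is 811.
For example solar charger + rain jacket + first-aid kit + tent + trekking poles achieves it, using 22 kg.
Every optimal selection uses 5 items.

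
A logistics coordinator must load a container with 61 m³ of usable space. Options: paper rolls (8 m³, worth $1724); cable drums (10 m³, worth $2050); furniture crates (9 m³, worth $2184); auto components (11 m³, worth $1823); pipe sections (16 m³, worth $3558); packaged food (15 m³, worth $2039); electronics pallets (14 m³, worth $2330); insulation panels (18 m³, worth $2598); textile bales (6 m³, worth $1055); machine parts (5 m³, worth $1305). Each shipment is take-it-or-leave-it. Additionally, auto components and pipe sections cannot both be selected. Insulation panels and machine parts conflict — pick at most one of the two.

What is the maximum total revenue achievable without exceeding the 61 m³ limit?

12482

A density-first pass picks paper rolls + cable drums + furniture crates + pipe sections + textile bales + machine parts — 11876 at 54 m³.
Replace paper rolls with electronics pallets: the trade gains 606 net, giving 12482 at 60 m³.
That's the maximum — no feasible swap from here does better than 12482.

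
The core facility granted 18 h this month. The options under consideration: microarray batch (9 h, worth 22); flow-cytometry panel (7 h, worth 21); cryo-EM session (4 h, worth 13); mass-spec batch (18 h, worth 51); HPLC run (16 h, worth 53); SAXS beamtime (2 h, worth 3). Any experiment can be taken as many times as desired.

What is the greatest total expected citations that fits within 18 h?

Ranking by ratio (expected citations/h): HPLC run 3.31, cryo-EM session 3.25, flow-cytometry panel 3.00, mass-spec batch 2.83.
The ratio ordering already packs tightly: HPLC run + SAXS beamtime, 18 h, 56.

56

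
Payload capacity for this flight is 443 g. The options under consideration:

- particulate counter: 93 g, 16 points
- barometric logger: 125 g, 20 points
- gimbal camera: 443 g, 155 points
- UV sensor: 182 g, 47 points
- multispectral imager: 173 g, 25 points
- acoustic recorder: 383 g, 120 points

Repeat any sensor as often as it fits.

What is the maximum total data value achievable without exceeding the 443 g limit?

By data value per g: gimbal camera 0.35, acoustic recorder 0.31, UV sensor 0.26, particulate counter 0.17 lead.
Taking gimbal camera: 443 g used, 155 in data value.

155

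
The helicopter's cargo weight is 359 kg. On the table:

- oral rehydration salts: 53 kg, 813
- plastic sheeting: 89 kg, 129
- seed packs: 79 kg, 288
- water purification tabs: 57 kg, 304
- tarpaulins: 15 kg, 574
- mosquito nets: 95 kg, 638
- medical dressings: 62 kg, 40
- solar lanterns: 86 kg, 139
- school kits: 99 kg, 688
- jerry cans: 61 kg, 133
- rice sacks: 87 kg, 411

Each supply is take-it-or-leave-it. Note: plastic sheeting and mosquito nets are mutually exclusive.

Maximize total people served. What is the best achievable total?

Taking the top-ratio supplies first gives oral rehydration salts + water purification tabs + tarpaulins + mosquito nets + school kits for 3017 (319 kg).
Replace water purification tabs with rice sacks: the trade gains 107 net, giving 3124 at 349 kg.
The closest alternative, oral rehydration salts + water purification tabs + tarpaulins + mosquito nets + school kits, reaches only 3017.

3124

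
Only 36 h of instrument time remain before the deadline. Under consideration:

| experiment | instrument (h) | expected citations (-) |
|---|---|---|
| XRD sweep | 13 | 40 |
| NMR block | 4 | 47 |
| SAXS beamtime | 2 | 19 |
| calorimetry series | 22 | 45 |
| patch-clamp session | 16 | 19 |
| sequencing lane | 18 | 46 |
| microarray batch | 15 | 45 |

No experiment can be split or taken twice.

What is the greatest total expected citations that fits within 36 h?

151

The ratio ordering already packs tightly: XRD sweep + NMR block + SAXS beamtime + microarray batch, 34 h, 151.
Next best is XRD sweep + NMR block + sequencing lane at 133 (35 h) — short by 18.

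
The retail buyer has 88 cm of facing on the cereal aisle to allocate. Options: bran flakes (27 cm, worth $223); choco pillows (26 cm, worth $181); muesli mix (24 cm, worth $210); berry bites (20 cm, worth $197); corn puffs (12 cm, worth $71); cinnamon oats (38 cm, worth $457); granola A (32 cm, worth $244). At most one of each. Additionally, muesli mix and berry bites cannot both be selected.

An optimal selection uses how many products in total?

3

Best achievable weekly sales is 877.
For example bran flakes + berry bites + cinnamon oats achieves it, using 85 cm.
Every optimal selection uses 3 products.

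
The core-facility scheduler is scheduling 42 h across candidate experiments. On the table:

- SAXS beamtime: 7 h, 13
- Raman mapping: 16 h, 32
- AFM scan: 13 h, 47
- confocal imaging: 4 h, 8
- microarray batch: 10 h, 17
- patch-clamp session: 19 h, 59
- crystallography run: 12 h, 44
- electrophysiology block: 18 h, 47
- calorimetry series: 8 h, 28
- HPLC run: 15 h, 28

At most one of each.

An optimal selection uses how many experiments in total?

The maximum expected citations within 42 h is 134.
AFM scan + patch-clamp session + calorimetry series hits 134 at 40 h.
All optima have 3 experiments.

3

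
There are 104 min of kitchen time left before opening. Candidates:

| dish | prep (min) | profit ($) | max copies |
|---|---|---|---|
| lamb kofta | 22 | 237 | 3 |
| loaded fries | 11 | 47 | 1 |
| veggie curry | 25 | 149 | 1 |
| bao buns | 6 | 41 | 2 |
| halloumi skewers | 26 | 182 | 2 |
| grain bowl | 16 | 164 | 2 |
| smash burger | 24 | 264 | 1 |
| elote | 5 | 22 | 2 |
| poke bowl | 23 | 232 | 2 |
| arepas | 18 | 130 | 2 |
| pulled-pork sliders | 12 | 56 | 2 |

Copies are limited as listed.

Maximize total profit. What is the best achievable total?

1080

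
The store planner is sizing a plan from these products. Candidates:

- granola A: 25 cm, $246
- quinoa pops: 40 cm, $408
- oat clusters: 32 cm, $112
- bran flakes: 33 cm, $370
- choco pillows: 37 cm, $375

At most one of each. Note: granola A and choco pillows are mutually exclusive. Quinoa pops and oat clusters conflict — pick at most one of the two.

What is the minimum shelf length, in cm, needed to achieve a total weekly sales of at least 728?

70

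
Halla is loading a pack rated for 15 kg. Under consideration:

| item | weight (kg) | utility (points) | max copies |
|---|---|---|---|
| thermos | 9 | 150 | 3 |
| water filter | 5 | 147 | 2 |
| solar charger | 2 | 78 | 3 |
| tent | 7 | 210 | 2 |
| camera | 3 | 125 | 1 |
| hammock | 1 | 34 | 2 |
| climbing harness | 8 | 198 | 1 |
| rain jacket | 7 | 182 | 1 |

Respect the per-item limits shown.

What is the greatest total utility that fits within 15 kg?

540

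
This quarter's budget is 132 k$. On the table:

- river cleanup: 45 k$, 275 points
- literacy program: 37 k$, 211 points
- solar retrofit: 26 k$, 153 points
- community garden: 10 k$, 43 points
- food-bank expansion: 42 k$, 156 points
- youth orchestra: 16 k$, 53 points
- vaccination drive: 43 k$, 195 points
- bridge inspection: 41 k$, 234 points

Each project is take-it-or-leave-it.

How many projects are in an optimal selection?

Best achievable projected impact is 720.
One optimal bundle: river cleanup + literacy program + bridge inspection (123 k$).
Every optimal selection uses 3 projects.

3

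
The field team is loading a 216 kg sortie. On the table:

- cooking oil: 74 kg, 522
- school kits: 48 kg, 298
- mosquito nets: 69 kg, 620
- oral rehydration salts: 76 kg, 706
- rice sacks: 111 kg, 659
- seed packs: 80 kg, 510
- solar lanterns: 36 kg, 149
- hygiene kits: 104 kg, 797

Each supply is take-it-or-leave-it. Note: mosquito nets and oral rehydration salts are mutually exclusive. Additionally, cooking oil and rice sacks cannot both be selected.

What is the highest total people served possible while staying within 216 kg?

Ranking by ratio (people served/kg): oral rehydration salts 9.29, mosquito nets 8.99, hygiene kits 7.66, cooking oil 7.05.
Best packing: oral rehydration salts + solar lanterns + hygiene kits — 216 kg, 1652 total.
Next best is mosquito nets + solar lanterns + hygiene kits at 1566 (209 kg) — short by 86.

1652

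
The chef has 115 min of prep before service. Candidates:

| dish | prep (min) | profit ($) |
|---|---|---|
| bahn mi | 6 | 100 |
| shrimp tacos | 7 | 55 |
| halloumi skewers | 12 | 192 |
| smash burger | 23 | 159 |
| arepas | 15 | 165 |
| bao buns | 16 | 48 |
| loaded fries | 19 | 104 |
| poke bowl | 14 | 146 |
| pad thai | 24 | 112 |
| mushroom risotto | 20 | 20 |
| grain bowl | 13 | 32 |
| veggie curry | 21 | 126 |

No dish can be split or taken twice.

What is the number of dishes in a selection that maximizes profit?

7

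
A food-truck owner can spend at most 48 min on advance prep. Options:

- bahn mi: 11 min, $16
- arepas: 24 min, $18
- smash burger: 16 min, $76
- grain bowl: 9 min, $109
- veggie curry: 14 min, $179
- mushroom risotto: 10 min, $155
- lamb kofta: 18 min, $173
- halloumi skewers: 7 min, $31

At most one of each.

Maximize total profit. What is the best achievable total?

Ranking by ratio (profit/min): mushroom risotto 15.50, veggie curry 12.79, grain bowl 12.11, lamb kofta 9.61.
A density-first pass picks grain bowl + veggie curry + mushroom risotto + halloumi skewers — 474 at 40 min.
Replace grain bowl and halloumi skewers with lamb kofta: the trade gains 33 net, giving 507 at 42 min.

507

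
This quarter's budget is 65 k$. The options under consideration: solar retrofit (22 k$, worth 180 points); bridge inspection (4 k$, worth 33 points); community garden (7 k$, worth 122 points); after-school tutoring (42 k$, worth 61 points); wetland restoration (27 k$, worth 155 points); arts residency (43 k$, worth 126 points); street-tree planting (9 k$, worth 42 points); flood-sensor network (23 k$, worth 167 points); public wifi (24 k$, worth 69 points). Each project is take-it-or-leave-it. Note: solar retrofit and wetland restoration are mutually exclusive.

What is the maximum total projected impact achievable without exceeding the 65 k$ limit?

Ranking by ratio (projected impact/k$): community garden 17.43, bridge inspection 8.25, solar retrofit 8.18, flood-sensor network 7.26.
Solar retrofit + bridge inspection + community garden + street-tree planting + flood-sensor network uses 65 of the 65 k$ and totals 544.
No other feasible combination exceeds 544.

544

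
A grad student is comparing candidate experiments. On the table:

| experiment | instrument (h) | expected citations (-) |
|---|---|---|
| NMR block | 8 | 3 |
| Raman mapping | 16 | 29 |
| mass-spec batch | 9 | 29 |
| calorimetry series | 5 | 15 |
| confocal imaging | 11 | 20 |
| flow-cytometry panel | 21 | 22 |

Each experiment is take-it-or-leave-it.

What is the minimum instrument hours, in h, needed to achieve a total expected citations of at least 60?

Minimise h subject to total expected citations ≥ 60.
mass-spec batch + calorimetry series + confocal imaging: 64 expected citations at 25 h.
No combination under 25 h hits 60.

25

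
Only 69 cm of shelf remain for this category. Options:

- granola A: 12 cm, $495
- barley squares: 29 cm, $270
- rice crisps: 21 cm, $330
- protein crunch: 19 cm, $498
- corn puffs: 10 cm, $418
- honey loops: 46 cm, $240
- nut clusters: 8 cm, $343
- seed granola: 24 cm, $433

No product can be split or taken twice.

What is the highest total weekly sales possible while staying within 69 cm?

1844

Taking the top-ratio products first gives granola A + protein crunch + corn puffs + nut clusters for 1754 (49 cm).
Replace nut clusters with seed granola: the trade gains 90 net, giving 1844 at 65 cm.
Next best is granola A + protein crunch + nut clusters + seed granola at 1769 (63 cm) — short by 75.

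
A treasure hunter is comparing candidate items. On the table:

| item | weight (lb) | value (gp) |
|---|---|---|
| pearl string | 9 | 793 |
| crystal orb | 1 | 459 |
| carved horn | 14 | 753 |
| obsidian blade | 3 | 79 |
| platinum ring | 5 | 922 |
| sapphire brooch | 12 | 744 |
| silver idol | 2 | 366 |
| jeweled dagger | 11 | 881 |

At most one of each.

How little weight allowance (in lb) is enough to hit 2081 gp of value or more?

Minimise lb subject to total value ≥ 2081.
Taking pearl string + crystal orb + platinum ring gives 2174 (≥ 2081) for 15 lb.
No combination under 15 lb hits 2081.

15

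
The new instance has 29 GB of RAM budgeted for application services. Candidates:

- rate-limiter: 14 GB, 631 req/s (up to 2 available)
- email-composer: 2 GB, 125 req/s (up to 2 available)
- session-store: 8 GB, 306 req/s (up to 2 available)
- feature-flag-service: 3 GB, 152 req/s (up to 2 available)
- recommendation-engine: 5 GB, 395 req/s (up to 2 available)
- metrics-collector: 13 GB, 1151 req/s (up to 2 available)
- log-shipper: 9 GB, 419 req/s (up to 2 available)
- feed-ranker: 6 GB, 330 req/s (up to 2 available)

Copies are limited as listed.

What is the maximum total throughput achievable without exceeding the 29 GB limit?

Density check — metrics-collector 88.54, recommendation-engine 79.00, email-composer 62.50 are the best per GB.
Filling by ratio: email-composer + 2×metrics-collector for 2427, with 1 GB left unused.
Dropping email-composer frees 2 GB; slotting in feature-flag-service (3 GB) lifts the total to 2454 at 29 GB.
That's the maximum — no swap from here does better than 2454.

2454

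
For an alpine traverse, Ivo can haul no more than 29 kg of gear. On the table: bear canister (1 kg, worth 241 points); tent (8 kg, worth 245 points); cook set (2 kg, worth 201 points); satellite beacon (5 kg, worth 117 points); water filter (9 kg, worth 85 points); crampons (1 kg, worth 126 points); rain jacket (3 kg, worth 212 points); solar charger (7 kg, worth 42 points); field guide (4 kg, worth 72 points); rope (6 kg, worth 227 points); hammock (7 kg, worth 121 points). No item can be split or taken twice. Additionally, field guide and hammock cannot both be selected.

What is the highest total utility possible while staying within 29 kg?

1373

Density check — bear canister 241.00, crampons 126.00, cook set 100.50, rain jacket 70.67 are the best per kg.
Taking the top-ratio items first gives bear canister + tent + cook set + satellite beacon + crampons + rain jacket + rope for 1369 (26 kg).
Replace satellite beacon with hammock: the trade gains 4 net, giving 1373 at 28 kg.
Runner-up bear canister + tent + cook set + satellite beacon + crampons + rain jacket + rope tops out at 1369.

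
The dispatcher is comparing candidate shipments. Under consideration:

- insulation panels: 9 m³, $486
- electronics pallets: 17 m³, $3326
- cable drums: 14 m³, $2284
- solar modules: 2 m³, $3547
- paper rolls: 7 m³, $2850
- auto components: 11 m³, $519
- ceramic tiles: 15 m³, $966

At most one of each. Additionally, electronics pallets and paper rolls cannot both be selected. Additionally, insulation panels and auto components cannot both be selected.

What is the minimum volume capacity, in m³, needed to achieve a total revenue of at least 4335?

9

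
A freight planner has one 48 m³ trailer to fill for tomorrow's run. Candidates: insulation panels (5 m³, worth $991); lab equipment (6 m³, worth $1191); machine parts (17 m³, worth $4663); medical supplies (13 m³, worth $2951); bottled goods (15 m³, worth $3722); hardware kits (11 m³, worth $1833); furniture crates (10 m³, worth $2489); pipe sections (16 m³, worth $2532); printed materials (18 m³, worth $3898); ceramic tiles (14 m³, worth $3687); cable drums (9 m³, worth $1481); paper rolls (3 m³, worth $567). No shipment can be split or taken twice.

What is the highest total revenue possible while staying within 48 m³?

12072

Density check — machine parts 274.29, ceramic tiles 263.36, furniture crates 248.90, bottled goods 248.13 are the best per m³.
Taking the top-ratio shipments first gives lab equipment + machine parts + furniture crates + ceramic tiles for 12030 (47 m³).
Replace lab equipment and furniture crates with bottled goods: the trade gains 42 net, giving 12072 at 46 m³.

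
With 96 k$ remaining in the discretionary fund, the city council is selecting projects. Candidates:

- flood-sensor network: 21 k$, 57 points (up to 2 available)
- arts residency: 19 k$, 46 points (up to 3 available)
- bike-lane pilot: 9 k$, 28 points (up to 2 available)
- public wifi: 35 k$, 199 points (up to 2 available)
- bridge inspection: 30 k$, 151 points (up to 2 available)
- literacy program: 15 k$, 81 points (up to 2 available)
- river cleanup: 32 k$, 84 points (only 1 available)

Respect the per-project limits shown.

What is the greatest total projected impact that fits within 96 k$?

512

By projected impact per k$: public wifi 5.69, literacy program 5.40, bridge inspection 5.03, bike-lane pilot 3.11 lead.
A density-first pass picks bike-lane pilot + 2×public wifi + literacy program — 507 at 94 k$.
The 44 k$ tied up in bike-lane pilot and public wifi is better spent on bridge inspection + literacy program — total rises to 512 (95 k$).
Every other selection either busts 96 k$ or exceeds an availability limit or fails to beat 512.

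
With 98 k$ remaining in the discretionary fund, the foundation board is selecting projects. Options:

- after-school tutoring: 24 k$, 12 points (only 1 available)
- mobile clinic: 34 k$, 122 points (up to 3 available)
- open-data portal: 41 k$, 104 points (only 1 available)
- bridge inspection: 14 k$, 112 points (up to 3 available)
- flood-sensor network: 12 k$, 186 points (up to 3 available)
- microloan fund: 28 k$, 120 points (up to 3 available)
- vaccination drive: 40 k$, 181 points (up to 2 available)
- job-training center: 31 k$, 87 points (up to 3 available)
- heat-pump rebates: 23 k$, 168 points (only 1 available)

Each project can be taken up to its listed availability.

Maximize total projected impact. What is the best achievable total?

950

Density check — flood-sensor network 15.50, bridge inspection 8.00, heat-pump rebates 7.30 are the best per k$.
Taking the top-ratio projects first gives 3×bridge inspection + 3×flood-sensor network for 894 (78 k$).
The 14 k$ tied up in bridge inspection is better spent on heat-pump rebates — total rises to 950 (87 k$).
That's the maximum — no swap from here does better than 950.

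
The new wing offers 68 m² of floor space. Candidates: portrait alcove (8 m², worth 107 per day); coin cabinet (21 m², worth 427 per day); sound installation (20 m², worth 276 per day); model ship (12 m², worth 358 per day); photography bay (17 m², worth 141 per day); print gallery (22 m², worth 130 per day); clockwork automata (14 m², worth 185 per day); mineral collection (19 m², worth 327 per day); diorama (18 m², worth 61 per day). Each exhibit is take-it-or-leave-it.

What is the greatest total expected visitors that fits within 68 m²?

Greedy by ratio would take portrait alcove + coin cabinet + model ship + mineral collection: 60 m² used, total 1219.
Dropping portrait alcove frees 8 m²; slotting in clockwork automata (14 m²) lifts the total to 1297 at 66 m².
Runner-up coin cabinet + sound installation + model ship + clockwork automata tops out at 1246.

1297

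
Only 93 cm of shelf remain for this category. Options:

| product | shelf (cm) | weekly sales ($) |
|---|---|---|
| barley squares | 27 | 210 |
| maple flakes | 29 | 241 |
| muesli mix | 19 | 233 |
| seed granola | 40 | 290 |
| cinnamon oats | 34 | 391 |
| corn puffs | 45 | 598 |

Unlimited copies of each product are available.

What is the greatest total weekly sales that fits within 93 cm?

1196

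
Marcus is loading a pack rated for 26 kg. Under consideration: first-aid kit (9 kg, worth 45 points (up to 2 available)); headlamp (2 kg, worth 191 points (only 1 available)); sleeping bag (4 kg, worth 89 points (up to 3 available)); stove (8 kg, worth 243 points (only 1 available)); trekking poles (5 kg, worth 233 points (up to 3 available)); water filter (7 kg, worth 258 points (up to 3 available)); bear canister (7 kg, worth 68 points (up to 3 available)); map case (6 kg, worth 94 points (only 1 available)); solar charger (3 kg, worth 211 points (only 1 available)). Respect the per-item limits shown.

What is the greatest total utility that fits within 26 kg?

1215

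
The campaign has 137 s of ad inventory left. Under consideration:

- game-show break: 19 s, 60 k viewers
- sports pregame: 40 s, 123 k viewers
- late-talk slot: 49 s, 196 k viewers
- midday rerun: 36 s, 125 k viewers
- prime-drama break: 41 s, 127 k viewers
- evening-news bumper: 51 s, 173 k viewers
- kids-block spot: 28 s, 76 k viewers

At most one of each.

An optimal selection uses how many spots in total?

Best achievable expected reach is 494.
For example late-talk slot + midday rerun + evening-news bumper achieves it, using 136 s.
All optima have 3 spots.

3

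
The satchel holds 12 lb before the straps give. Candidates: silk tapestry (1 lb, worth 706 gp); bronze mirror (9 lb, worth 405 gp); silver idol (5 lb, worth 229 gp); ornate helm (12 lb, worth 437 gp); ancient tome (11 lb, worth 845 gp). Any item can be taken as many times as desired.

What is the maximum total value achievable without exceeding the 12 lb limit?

8472

12×silk tapestry uses 12 of the 12 lb and totals 8472.
Every other selection either busts 12 lb or fails to beat 8472.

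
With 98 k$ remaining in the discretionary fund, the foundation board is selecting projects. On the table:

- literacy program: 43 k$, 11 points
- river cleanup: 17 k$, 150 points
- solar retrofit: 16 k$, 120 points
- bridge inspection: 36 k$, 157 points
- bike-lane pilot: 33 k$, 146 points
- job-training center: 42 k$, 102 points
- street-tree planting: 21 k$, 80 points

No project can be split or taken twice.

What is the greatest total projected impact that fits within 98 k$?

507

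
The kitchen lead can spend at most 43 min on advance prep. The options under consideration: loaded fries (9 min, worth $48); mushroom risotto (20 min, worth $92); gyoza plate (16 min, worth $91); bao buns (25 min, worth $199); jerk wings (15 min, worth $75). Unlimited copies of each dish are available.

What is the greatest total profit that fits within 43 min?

295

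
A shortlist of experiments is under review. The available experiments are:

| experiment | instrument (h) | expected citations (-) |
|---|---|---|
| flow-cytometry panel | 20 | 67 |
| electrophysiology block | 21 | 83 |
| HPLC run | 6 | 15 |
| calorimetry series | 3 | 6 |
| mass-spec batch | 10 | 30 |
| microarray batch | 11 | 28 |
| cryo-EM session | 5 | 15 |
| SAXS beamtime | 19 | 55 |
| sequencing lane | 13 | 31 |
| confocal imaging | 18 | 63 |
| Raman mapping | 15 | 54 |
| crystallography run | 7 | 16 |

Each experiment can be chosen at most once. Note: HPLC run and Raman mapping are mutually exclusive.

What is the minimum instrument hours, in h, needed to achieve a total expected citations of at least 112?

Look for the lowest-instrument combination reaching 112.
Taking electrophysiology block + mass-spec batch gives 113 (≥ 112) for 31 h.
Any bundle with less than 31 h falls short of 112.

31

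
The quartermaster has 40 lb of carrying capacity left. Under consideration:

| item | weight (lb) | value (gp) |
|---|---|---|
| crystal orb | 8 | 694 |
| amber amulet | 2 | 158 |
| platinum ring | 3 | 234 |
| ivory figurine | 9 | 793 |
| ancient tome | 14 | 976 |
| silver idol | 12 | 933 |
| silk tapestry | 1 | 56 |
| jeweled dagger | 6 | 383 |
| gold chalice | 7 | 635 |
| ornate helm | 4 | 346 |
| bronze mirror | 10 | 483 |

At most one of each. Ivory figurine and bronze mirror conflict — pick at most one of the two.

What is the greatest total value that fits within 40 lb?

Density check — gold chalice 90.71, ivory figurine 88.11, crystal orb 86.75, ornate helm 86.50 are the best per lb.
A density-first pass picks crystal orb + amber amulet + platinum ring + ivory figurine + silk tapestry + jeweled dagger + gold chalice + ornate helm — 3299 at 40 lb.
A better packing is crystal orb + ivory figurine + silver idol + gold chalice + ornate helm: 40 lb, total 3401.

3401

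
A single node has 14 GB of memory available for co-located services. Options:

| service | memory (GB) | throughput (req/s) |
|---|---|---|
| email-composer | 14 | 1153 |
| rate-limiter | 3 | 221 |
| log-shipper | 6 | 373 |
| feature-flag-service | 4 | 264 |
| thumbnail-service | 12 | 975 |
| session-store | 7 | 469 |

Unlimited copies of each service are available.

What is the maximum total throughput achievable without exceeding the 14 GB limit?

The ratio ordering already packs tightly: email-composer, 14 GB, 1153.
No other feasible combination exceeds 1153.

1153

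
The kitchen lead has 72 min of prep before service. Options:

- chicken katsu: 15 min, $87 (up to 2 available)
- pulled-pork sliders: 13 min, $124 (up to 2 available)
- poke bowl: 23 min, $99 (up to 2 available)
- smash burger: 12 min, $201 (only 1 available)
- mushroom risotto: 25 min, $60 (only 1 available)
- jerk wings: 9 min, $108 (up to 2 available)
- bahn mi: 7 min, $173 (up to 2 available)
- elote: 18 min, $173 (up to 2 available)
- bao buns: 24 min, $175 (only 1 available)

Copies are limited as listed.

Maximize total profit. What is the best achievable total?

1011

A density-first pass picks smash burger + 2×jerk wings + 2×bahn mi + elote — 936 at 62 min.
The 18 min tied up in elote is better spent on 2×pulled-pork sliders — total rises to 1011 (70 min).
Every other selection either busts 72 min or exceeds an availability limit or fails to beat 1011.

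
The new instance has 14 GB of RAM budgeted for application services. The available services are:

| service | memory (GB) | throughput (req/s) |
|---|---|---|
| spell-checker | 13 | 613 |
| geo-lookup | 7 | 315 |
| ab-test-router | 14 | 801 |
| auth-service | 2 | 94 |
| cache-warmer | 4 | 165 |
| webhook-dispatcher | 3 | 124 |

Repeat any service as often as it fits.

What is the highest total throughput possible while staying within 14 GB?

Ranking by ratio (throughput/GB): ab-test-router 57.21, spell-checker 47.15, auth-service 47.00.
Best packing: ab-test-router — 14 GB, 801 total.

801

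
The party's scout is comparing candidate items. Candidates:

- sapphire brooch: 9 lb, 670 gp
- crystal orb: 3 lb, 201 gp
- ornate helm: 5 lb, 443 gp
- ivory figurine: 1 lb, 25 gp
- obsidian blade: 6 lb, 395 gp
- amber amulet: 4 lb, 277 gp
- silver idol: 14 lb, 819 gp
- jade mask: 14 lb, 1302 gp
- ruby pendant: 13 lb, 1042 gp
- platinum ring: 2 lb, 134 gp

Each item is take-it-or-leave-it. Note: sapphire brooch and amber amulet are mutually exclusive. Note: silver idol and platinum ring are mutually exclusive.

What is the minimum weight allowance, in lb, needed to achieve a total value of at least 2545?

30

Look for the lowest-weight combination reaching 2545.
crystal orb + jade mask + ruby pendant reaches 2545 using 30 lb.
Any bundle with less than 30 lb falls short of 2545.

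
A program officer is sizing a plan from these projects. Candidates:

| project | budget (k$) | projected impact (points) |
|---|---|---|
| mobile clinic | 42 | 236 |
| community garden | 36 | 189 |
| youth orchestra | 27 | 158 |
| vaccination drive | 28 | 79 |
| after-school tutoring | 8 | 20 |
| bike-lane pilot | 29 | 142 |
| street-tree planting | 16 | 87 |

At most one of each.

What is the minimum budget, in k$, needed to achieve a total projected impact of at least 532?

98

Minimise k$ subject to total projected impact ≥ 532.
mobile clinic + youth orchestra + bike-lane pilot: 536 projected impact at 98 k$.
Any bundle with less than 98 k$ falls short of 532.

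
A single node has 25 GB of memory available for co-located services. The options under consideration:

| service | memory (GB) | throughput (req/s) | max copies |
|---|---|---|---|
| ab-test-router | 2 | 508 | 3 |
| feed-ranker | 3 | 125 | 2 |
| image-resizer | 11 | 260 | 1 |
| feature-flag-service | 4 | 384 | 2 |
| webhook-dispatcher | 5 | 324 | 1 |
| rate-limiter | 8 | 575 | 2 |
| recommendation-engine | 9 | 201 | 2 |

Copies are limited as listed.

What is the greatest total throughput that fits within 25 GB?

2992

The ratio ordering already packs tightly: 3×ab-test-router + feed-ranker + 2×feature-flag-service + rate-limiter, 25 GB, 2992.
That's the maximum — no swap from here does better than 2992.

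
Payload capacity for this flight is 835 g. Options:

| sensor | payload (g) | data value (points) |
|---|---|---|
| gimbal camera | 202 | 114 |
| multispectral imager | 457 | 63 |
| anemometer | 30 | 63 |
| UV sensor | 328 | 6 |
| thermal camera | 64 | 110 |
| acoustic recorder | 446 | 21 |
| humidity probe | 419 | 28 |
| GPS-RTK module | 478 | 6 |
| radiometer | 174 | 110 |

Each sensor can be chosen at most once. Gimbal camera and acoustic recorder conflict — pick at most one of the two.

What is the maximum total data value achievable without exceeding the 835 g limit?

Ranking by ratio (data value/g): anemometer 2.10, thermal camera 1.72, radiometer 0.63.
Taking gimbal camera + anemometer + UV sensor + thermal camera + radiometer: 798 g used, 403 in data value.

403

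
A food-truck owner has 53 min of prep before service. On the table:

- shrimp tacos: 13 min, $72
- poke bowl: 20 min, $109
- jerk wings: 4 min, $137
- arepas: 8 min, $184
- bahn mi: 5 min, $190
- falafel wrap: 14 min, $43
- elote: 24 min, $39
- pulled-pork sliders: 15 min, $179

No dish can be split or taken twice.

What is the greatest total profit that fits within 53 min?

Ranking by ratio (profit/min): bahn mi 38.00, jerk wings 34.25, arepas 23.00, pulled-pork sliders 11.93.
A density-first pass picks shrimp tacos + jerk wings + arepas + bahn mi + pulled-pork sliders — 762 at 45 min.
Dropping shrimp tacos frees 13 min; slotting in poke bowl (20 min) lifts the total to 799 at 52 min.
The closest alternative, shrimp tacos + jerk wings + arepas + bahn mi + pulled-pork sliders, reaches only 762.

799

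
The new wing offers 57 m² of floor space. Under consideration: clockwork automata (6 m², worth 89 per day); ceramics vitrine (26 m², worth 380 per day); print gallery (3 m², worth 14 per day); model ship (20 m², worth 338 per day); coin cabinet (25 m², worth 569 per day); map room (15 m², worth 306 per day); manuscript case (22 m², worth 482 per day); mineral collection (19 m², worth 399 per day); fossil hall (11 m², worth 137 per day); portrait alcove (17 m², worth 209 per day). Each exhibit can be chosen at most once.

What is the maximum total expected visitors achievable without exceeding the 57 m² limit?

Taking the top-ratio exhibits first gives clockwork automata + print gallery + coin cabinet + manuscript case for 1154 (56 m²).
A better packing is map room + manuscript case + mineral collection: 56 m², total 1187.
No other feasible combination exceeds 1187.

1187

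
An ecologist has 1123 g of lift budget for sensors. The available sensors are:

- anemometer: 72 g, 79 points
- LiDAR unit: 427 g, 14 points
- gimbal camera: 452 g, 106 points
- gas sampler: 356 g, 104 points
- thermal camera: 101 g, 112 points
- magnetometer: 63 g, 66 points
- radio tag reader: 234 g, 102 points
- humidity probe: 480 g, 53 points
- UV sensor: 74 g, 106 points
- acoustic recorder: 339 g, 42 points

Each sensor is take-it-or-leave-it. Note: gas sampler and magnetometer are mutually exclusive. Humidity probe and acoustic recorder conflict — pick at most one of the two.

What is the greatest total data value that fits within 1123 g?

Anemometer + gimbal camera + thermal camera + magnetometer + radio tag reader + UV sensor uses 996 of the 1123 g and totals 571.
Next best is anemometer + thermal camera + magnetometer + radio tag reader + humidity probe + UV sensor at 518 (1024 g) — short by 53.

571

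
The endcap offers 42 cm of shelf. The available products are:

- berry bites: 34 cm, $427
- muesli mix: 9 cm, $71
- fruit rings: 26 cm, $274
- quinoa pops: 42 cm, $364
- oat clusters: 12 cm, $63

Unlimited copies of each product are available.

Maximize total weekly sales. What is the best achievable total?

Best packing: berry bites — 34 cm, 427 total.
The spare 8 cm is too small for any remaining product, and no exchange beats 427.

427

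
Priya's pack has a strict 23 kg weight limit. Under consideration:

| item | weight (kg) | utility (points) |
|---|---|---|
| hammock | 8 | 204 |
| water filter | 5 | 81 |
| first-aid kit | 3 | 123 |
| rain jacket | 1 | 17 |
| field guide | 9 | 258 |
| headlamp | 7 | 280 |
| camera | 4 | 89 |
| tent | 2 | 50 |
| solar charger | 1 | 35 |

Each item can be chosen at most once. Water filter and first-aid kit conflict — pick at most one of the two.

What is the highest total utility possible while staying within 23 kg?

763

First-aid kit + rain jacket + field guide + headlamp + tent + solar charger uses 23 of the 23 kg and totals 763.
That's the maximum — no feasible swap from here does better than 763.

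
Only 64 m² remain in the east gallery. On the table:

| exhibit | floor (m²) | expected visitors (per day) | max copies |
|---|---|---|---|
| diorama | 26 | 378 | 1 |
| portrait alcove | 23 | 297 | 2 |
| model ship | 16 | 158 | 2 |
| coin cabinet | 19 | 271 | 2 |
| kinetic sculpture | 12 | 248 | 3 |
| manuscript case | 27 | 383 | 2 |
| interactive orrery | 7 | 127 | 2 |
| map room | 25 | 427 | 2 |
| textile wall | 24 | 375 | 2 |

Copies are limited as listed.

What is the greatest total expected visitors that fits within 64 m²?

A density-first pass picks 3×kinetic sculpture + 2×interactive orrery — 998 at 50 m².
Replace kinetic sculpture with map room: the trade gains 179 net, giving 1177 at 63 m².
No other feasible combination exceeds 1177.

1177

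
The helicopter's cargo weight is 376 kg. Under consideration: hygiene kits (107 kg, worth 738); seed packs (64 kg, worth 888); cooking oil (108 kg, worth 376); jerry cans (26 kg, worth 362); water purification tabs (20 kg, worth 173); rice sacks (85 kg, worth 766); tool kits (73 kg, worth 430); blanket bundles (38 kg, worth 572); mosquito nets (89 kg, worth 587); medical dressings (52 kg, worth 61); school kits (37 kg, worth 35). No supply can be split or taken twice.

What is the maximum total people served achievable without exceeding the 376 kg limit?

3605

A density-first pass picks hygiene kits + seed packs + jerry cans + water purification tabs + rice sacks + blanket bundles — 3499 at 340 kg.
Replace hygiene kits and water purification tabs with tool kits + mosquito nets: the trade gains 106 net, giving 3605 at 375 kg.
That's the maximum — no swap from here does better than 3605.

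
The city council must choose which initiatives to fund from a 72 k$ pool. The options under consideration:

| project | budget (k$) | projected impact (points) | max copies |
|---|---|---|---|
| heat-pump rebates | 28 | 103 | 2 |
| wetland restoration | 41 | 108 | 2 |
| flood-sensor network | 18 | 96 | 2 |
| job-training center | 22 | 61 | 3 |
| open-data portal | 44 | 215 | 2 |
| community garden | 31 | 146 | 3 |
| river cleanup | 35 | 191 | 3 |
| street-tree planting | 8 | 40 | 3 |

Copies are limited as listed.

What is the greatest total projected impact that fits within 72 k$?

383

Taking the top-ratio projects first gives 2×river cleanup for 382 (70 k$).
Replace river cleanup with 2×flood-sensor network: the trade gains 1 net, giving 383 at 71 k$.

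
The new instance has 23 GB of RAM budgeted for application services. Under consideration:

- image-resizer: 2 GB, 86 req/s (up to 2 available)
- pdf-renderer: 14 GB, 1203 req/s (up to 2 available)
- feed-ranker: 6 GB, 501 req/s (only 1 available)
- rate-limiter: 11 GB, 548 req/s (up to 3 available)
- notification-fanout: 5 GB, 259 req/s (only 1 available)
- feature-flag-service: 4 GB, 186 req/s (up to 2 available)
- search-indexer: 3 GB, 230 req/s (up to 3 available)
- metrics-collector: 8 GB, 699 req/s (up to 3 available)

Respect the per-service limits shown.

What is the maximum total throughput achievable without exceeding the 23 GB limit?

A density-first pass picks feed-ranker + 2×metrics-collector — 1899 at 22 GB.
The 16 GB tied up in 2×metrics-collector is better spent on pdf-renderer + search-indexer — total rises to 1934 (23 GB).
That's the maximum — no swap from here does better than 1934.

1934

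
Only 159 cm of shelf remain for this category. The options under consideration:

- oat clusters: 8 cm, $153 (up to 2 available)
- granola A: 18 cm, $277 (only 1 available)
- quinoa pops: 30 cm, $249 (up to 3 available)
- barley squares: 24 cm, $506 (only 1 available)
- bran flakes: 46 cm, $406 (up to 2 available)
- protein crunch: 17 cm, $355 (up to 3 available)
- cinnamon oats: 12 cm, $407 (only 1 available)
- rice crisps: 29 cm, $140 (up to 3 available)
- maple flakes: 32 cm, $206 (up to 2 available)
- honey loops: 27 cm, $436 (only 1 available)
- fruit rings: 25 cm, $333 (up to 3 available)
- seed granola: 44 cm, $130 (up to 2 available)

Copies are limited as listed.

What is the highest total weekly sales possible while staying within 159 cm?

3053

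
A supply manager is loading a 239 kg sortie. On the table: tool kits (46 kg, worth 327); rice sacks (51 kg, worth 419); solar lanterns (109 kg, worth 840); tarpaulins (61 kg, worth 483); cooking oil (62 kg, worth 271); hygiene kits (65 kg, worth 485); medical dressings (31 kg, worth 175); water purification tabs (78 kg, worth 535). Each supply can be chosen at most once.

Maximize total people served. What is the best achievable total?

Filling by ratio: rice sacks + solar lanterns + tarpaulins for 1742, with 18 kg left unused.
Dropping rice sacks frees 51 kg; slotting in hygiene kits (65 kg) lifts the total to 1808 at 235 kg.

1808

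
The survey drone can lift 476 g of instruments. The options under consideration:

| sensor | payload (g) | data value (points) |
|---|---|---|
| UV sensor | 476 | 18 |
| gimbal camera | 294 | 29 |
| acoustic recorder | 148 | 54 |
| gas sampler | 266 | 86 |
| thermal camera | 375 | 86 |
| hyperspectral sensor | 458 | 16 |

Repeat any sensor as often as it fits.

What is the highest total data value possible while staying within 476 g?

By data value per g: acoustic recorder 0.36, gas sampler 0.32, thermal camera 0.23 lead.
The ratio ordering already packs tightly: 3×acoustic recorder, 444 g, 162.

162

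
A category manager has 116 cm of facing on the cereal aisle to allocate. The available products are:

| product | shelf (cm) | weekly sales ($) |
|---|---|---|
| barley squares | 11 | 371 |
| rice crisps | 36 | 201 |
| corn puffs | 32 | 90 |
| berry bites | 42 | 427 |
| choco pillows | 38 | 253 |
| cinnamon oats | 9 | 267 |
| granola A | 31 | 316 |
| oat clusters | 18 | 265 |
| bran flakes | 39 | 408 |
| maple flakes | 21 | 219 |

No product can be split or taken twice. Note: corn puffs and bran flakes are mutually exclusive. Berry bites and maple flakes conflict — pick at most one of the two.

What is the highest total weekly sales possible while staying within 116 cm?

Ranking by ratio (weekly sales/cm): barley squares 33.73, cinnamon oats 29.67, oat clusters 14.72.
The ratio heuristic lands on barley squares + cinnamon oats + oat clusters + bran flakes + maple flakes (1530) but leaves 18 cm idle.
Dropping bran flakes and maple flakes frees 60 cm; slotting in berry bites + granola A (73 cm) lifts the total to 1646 at 111 cm.

1646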